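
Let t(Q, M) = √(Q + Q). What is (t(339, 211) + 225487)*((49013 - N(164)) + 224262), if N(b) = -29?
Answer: 61626499048 + 273304*√678 ≈ 6.1634e+10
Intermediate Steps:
t(Q, M) = √2*√Q (t(Q, M) = √(2*Q) = √2*√Q)
(t(339, 211) + 225487)*((49013 - N(164)) + 224262) = (√2*√339 + 225487)*((49013 - 1*(-29)) + 224262) = (√678 + 225487)*((49013 + 29) + 224262) = (225487 + √678)*(49042 + 224262) = (225487 + √678)*273304 = 61626499048 + 273304*√678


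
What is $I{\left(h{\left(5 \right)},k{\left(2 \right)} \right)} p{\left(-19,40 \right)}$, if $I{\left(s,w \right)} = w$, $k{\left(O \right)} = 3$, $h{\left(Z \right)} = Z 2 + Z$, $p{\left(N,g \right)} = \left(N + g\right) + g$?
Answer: $183$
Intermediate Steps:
$p{\left(N,g \right)} = N + 2 g$
$h{\left(Z \right)} = 3 Z$ ($h{\left(Z \right)} = 2 Z + Z = 3 Z$)
$I{\left(h{\left(5 \right)},k{\left(2 \right)} \right)} p{\left(-19,40 \right)} = 3 \left(-19 + 2 \cdot 40\right) = 3 \left(-19 + 80\right) = 3 \cdot 61 = 183$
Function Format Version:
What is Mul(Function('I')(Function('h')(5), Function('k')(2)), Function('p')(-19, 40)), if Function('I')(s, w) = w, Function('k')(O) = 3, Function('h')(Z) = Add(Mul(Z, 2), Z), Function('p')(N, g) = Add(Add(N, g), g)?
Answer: 183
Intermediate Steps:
Function('p')(N, g) = Add(N, Mul(2, g))
Function('h')(Z) = Mul(3, Z) (Function('h')(Z) = Add(Mul(2, Z), Z) = Mul(3, Z))
Mul(Function('I')(Function('h')(5), Function('k')(2)), Function('p')(-19, 40)) = Mul(3, Add(-19, Mul(2, 40))) = Mul(3, Add(-19, 80)) = Mul(3, 61) = 183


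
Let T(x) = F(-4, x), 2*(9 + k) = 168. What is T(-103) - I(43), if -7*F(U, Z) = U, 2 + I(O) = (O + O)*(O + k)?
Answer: -71018/7 ≈ -10145.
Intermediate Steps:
k = 75 (k = -9 + (½)*168 = -9 + 84 = 75)
I(O) = -2 + 2*O*(75 + O) (I(O) = -2 + (O + O)*(O + 75) = -2 + (2*O)*(75 + O) = -2 + 2*O*(75 + O))
F(U, Z) = -U/7
T(x) = 4/7 (T(x) = -⅐*(-4) = 4/7)
T(-103) - I(43) = 4/7 - (-2 + 2*43² + 150*43) = 4/7 - (-2 + 2*1849 + 6450) = 4/7 - (-2 + 3698 + 6450) = 4/7 - 1*10146 = 4/7 - 10146 = -71018/7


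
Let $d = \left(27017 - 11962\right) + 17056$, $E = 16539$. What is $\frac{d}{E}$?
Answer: $\frac{32111}{16539} \approx 1.9415$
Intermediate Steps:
$d = 32111$ ($d = 15055 + 17056 = 32111$)
$\frac{d}{E} = \frac{32111}{16539}$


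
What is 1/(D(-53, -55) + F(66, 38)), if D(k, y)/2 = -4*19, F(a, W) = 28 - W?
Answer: -1/162 ≈ -0.0061728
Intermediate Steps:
D(k, y) = -152 (D(k, y) = 2*(-4*19) = 2*(-76) = -152)
1/(D(-53, -55) + F(66, 38)) = 1/(-152 + (28 - 1*38)) = 1/(-152 + (28 - 38)) = 1/(-152 - 10) = 1/(-162) = -1/162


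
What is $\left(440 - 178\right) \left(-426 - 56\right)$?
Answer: $-126284$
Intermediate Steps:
$\left(440 - 178\right) \left(-426 - 56\right) = \left(440 - 178\right) \left(-482\right) = 262 \left(-482\right) = -126284$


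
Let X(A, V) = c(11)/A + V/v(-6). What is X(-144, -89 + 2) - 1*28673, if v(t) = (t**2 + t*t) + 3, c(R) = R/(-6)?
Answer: -619361581/21600 ≈ -28674.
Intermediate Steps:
c(R) = -R/6 (c(R) = R*(-1/6) = -R/6)
v(t) = 3 + 2*t**2 (v(t) = (t**2 + t**2) + 3 = 2*t**2 + 3 = 3 + 2*t**2)
X(A, V) = -11/(6*A) + V/75 (X(A, V) = (-1/6*11)/A + V/(3 + 2*(-6)**2) = -11/(6*A) + V/(3 + 2*36) = -11/(6*A) + V/(3 + 72) = -11/(6*A) + V/75)
X(-144, -89 + 2) - 1*28673 = (-11/6/(-144) + (-89 + 2)/75) - 1*28673 = (-11/6*(-1/144) + (1/75)*(-87)) - 28673 = (11/864 - 29/25) - 28673 = -24781/21600 - 28673 = -619361581/21600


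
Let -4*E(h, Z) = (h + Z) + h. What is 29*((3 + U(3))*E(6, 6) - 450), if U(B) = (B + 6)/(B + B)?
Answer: -54549/4 ≈ -13637.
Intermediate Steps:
U(B) = (6 + B)/(2*B) (U(B) = (6 + B)/((2*B)) = (6 + B)*(1/(2*B)) = (6 + B)/(2*B))
E(h, Z) = -h/2 - Z/4 (E(h, Z) = -((h + Z) + h)/4 = -((Z + h) + h)/4 = -(Z + 2*h)/4 = -h/2 - Z/4)
29*((3 + U(3))*E(6, 6) - 450) = 29*((3 + (½)*(6 + 3)/3)*(-½*6 - ¼*6) - 450) = 29*((3 + (½)*(⅓)*9)*(-3 - 3/2) - 450) = 29*((3 + 3/2)*(-9/2) - 450) = 29*((9/2)*(-9/2) - 450) = 29*(-81/4 - 450) = 29*(-1881/4) = -54549/4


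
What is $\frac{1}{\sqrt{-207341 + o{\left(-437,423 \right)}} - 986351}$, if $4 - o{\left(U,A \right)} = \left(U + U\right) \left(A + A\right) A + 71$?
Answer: $- \frac{986351}{972575734717} - \frac{2 \sqrt{78140121}}{972575734717} \approx -1.0323 \cdot 10^{-6}$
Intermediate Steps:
$o{\left(U,A \right)} = -67 - 4 U A^{2}$ ($o{\left(U,A \right)} = 4 - \left(\left(U + U\right) \left(A + A\right) A + 71\right) = 4 - \left(2 U 2 A A + 71\right) = 4 - \left(4 A U A + 71\right) = 4 - \left(4 U A^{2} + 71\right) = 4 - \left(71 + 4 U A^{2}\right) = -67 - 4 U A^{2}$)
$\frac{1}{\sqrt{-207341 + o{\left(-437,423 \right)}} - 986351} = \frac{1}{\sqrt{-207341 - \left(67 - 1748 \cdot 423^{2}\right)} - 986351} = \frac{1}{\sqrt{-207341 - \left(67 - 312767892\right)} - 986351} = \frac{1}{\sqrt{-207341 + \left(-67 + 312767892\right)} - 986351} = \frac{1}{\sqrt{-207341 + 312767825} - 986351} = \frac{1}{\sqrt{312560484} - 986351} = \frac{1}{2 \sqrt{78140121} - 986351} = \frac{1}{-986351 + 2 \sqrt{78140121}}$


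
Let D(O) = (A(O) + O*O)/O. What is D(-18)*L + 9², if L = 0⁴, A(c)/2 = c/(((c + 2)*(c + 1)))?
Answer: 81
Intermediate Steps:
A(c) = 2*c/((1 + c)*(2 + c)) (A(c) = 2*(c/(((c + 2)*(c + 1)))) = 2*(c/(((2 + c)*(1 + c)))) = 2*(c/(((1 + c)*(2 + c)))) = 2*(c*(1/((1 + c)*(2 + c)))) = 2*(c/((1 + c)*(2 + c))) = 2*c/((1 + c)*(2 + c)))
L = 0
D(O) = (O² + 2*O/(2 + O² + 3*O))/O (D(O) = (2*O/(2 + O² + 3*O) + O*O)/O = (2*O/(2 + O² + 3*O) + O²)/O = (O² + 2*O/(2 + O² + 3*O))/O)
D(-18)*L + 9² = ((2 - 18*(2 + (-18)² + 3*(-18)))/(2 + (-18)² + 3*(-18)))*0 + 9² = ((2 - 18*(2 + 324 - 54))/(2 + 324 - 54))*0 + 81 = ((2 - 18*272)/272)*0 + 81 = ((2 - 4896)/272)*0 + 81 = ((1/272)*(-4894))*0 + 81 = -2447/136*0 + 81 = 0 + 81 = 81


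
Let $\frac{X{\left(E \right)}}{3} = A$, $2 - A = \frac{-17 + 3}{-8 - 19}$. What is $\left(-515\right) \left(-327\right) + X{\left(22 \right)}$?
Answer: $\frac{1515685}{9} \approx 1.6841 \cdot 10^{5}$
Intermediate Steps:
$A = \frac{40}{27}$ ($A = 2 - \frac{-17 + 3}{-8 - 19} = 2 - - \frac{14}{-27} = 2 - \left(-14\right) \left(- \frac{1}{27}\right) = 2 - \frac{14}{27} = \frac{40}{27} \approx 1.4815$)
$X{\left(E \right)} = \frac{40}{9}$ ($X{\left(E \right)} = 3 \cdot \frac{40}{27} = \frac{40}{9}$)
$\left(-515\right) \left(-327\right) + X{\left(22 \right)} = \left(-515\right) \left(-327\right) + \frac{40}{9} = 168405 + \frac{40}{9} = \frac{1515685}{9}$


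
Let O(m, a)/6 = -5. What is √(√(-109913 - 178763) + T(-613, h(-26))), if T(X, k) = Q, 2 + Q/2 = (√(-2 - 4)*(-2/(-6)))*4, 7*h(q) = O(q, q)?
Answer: √(-36 + 18*I*√72169 + 24*I*√6)/3 ≈ 16.429 + 16.55*I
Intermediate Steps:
O(m, a) = -30 (O(m, a) = 6*(-5) = -30)
h(q) = -30/7 (h(q) = (⅐)*(-30) = -30/7)
Q = -4 + 8*I*√6/3 (Q = -4 + 2*((√(-2 - 4)*(-2/(-6)))*4) = -4 + 2*((√(-6)*(-2*(-⅙)))*4) = -4 + 2*(((I*√6)*(⅓))*4) = -4 + 2*((I*√6/3)*4) = -4 + 2*(4*I*√6/3) = -4 + 8*I*√6/3 ≈ -4.0 + 6.532*I)
T(X, k) = -4 + 8*I*√6/3
√(√(-109913 - 178763) + T(-613, h(-26))) = √(√(-109913 - 178763) + (-4 + 8*I*√6/3)) = √(√(-288676) + (-4 + 8*I*√6/3)) = √(2*I*√72169 + (-4 + 8*I*√6/3)) = √(-4 + 2*I*√72169 + 8*I*√6/3)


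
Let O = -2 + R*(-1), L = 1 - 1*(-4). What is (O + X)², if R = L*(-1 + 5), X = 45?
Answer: 529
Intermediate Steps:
L = 5 (L = 1 + 4 = 5)
R = 20 (R = 5*(-1 + 5) = 5*4 = 20)
O = -22 (O = -2 + 20*(-1) = -2 - 20 = -22)
(O + X)² = (-22 + 45)² = 23² = 529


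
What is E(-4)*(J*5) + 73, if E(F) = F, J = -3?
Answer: 133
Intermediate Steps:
E(-4)*(J*5) + 73 = -(-12)*5 + 73 = -4*(-15) + 73 = 60 + 73 = 133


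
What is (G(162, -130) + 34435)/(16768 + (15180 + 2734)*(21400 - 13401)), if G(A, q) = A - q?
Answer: 34727/143310854 ≈ 0.00024232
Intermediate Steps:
(G(162, -130) + 34435)/(16768 + (15180 + 2734)*(21400 - 13401)) = ((162 - 1*(-130)) + 34435)/(16768 + (15180 + 2734)*(21400 - 13401)) = ((162 + 130) + 34435)/(16768 + 17914*7999) = (292 + 34435)/(16768 + 143294086) = 34727/143310854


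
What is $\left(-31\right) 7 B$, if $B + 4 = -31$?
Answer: $7595$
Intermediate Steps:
$B = -35$ ($B = -4 - 31 = -35$)
$\left(-31\right) 7 B = \left(-31\right) 7 \left(-35\right) = \left(-217\right) \left(-35\right) = 7595$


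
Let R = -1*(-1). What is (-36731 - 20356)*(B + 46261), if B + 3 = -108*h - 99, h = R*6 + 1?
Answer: -2591921061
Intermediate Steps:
R = 1
h = 7 (h = 1*6 + 1 = 6 + 1 = 7)
B = -858 (B = -3 + (-108*7 - 99) = -3 + (-756 - 99) = -3 - 855 = -858)
(-36731 - 20356)*(B + 46261) = (-36731 - 20356)*(-858 + 46261) = -57087*45403 = -2591921061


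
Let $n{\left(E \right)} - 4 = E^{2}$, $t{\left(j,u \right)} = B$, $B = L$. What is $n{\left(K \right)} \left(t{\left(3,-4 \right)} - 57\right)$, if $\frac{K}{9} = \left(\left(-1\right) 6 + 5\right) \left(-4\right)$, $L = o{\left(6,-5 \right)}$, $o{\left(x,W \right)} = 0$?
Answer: $-74100$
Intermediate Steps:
$L = 0$
$B = 0$
$t{\left(j,u \right)} = 0$
$K = 36$ ($K = 9 \left(\left(-1\right) 6 + 5\right) \left(-4\right) = 9 \left(-6 + 5\right) \left(-4\right) = 9 \left(\left(-1\right) \left(-4\right)\right) = 9 \cdot 4 = 36$)
$n{\left(E \right)} = 4 + E^{2}$
$n{\left(K \right)} \left(t{\left(3,-4 \right)} - 57\right) = \left(4 + 36^{2}\right) \left(0 - 57\right) = \left(4 + 1296\right) \left(-57\right) = 1300 \left(-57\right) = -74100$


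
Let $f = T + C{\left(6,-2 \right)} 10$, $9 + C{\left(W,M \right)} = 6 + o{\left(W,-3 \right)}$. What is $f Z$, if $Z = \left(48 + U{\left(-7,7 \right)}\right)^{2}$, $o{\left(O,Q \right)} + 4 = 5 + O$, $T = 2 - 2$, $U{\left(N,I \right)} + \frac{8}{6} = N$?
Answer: $\frac{566440}{9} \approx 62938.0$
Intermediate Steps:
$U{\left(N,I \right)} = - \frac{4}{3} + N$
$T = 0$ ($T = 2 - 2 = 0$)
$o{\left(O,Q \right)} = 1 + O$ ($o{\left(O,Q \right)} = -4 + \left(5 + O\right) = 1 + O$)
$Z = \frac{14161}{9}$ ($Z = \left(48 - \frac{25}{3}\right)^{2} = \left(\frac{119}{3}\right)^{2} = \frac{14161}{9} \approx 1573.4$)
$C{\left(W,M \right)} = -2 + W$ ($C{\left(W,M \right)} = -9 + \left(6 + \left(1 + W\right)\right) = -9 + \left(7 + W\right) = -2 + W$)
$f = 40$ ($f = 0 + \left(-2 + 6\right) 10 = 0 + 4 \cdot 10 = 0 + 40 = 40$)
$f Z = 40 \cdot \frac{14161}{9} = \frac{566440}{9}$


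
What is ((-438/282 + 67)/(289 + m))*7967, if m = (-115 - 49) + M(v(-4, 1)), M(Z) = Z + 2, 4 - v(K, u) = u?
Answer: 12253246/3055 ≈ 4010.9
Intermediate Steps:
v(K, u) = 4 - u
M(Z) = 2 + Z
m = -159 (m = (-115 - 49) + (2 + (4 - 1*1)) = -164 + (2 + (4 - 1)) = -164 + (2 + 3) = -164 + 5 = -159)
((-438/282 + 67)/(289 + m))*7967 = ((-438/282 + 67)/(289 - 159))*7967 = ((-438*1/282 + 67)/130)*7967 = ((-73/47 + 67)*(1/130))*7967 = ((3076/47)*(1/130))*7967 = (1538/3055)*7967 = 12253246/3055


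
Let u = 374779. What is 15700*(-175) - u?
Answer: -3122279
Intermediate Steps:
15700*(-175) - u = 15700*(-175) - 1*374779 = -2747500 - 374779 = -3122279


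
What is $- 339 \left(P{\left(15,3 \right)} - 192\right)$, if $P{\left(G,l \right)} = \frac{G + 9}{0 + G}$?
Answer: $\frac{322728}{5} \approx 64546.0$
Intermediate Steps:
$P{\left(G,l \right)} = \frac{9 + G}{G}$
$- 339 \left(P{\left(15,3 \right)} - 192\right) = - 339 \left(\frac{9 + 15}{15} - 192\right) = - 339 \left(\frac{1}{15} \cdot 24 - 192\right) = - 339 \left(\frac{8}{5} - 192\right) = \left(-339\right) \left(- \frac{952}{5}\right) = \frac{322728}{5}$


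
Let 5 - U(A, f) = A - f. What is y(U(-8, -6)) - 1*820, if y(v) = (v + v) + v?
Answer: -799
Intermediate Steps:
U(A, f) = 5 + f - A (U(A, f) = 5 - (A - f) = 5 + (f - A) = 5 + f - A)
y(v) = 3*v (y(v) = 2*v + v = 3*v)
y(U(-8, -6)) - 1*820 = 3*(5 - 6 - 1*(-8)) - 1*820 = 3*(5 - 6 + 8) - 820 = 3*7 - 820 = 21 - 820 = -799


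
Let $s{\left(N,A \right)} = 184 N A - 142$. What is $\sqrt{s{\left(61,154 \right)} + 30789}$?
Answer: $17 \sqrt{6087} \approx 1326.3$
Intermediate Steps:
$s{\left(N,A \right)} = -142 + 184 A N$ ($s{\left(N,A \right)} = 184 A N - 142 = -142 + 184 A N$)
$\sqrt{s{\left(61,154 \right)} + 30789} = \sqrt{\left(-142 + 184 \cdot 154 \cdot 61\right) + 30789} = \sqrt{\left(-142 + 1728496\right) + 30789} = \sqrt{1728354 + 30789} = \sqrt{1759143} = 17 \sqrt{6087}$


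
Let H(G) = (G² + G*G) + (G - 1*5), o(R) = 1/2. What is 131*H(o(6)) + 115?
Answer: -409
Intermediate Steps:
o(R) = ½
H(G) = -5 + G + 2*G² (H(G) = (G² + G²) + (G - 5) = 2*G² + (-5 + G) = -5 + G + 2*G²)
131*H(o(6)) + 115 = 131*(-5 + ½ + 2*(½)²) + 115 = 131*(-5 + ½ + 2*(¼)) + 115 = 131*(-5 + ½ + ½) + 115 = 131*(-4) + 115 = -524 + 115 = -409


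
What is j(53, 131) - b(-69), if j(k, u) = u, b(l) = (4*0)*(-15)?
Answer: 131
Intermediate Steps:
b(l) = 0 (b(l) = 0*(-15) = 0)
j(53, 131) - b(-69) = 131 - 1*0 = 131 + 0 = 131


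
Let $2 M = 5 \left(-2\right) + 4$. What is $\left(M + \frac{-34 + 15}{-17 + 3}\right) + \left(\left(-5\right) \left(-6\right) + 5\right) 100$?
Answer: $\frac{48977}{14} \approx 3498.4$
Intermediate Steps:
$M = -3$ ($M = \frac{5 \left(-2\right) + 4}{2} = \frac{-10 + 4}{2} = \frac{1}{2} \left(-6\right) = -3$)
$\left(M + \frac{-34 + 15}{-17 + 3}\right) + \left(\left(-5\right) \left(-6\right) + 5\right) 100 = \left(-3 + \frac{-34 + 15}{-17 + 3}\right) + \left(\left(-5\right) \left(-6\right) + 5\right) 100 = \left(-3 - \frac{19}{-14}\right) + \left(30 + 5\right) 100 = \left(-3 - - \frac{19}{14}\right) + 35 \cdot 100 = \left(-3 + \frac{19}{14}\right) + 3500 = - \frac{23}{14} + 3500 = \frac{48977}{14}$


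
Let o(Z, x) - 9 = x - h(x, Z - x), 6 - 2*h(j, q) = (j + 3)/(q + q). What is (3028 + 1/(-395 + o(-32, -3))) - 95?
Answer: 1149735/392 ≈ 2933.0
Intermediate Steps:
h(j, q) = 3 - (3 + j)/(4*q) (h(j, q) = 3 - (j + 3)/(2*(q + q)) = 3 - (3 + j)/(2*(2*q)) = 3 - (3 + j)*1/(2*q)/2 = 3 - (3 + j)/(4*q))
o(Z, x) = 9 + x - (-3 - 13*x + 12*Z)/(4*(Z - x)) (o(Z, x) = 9 + (x - (-3 - x + 12*(Z - x))/(4*(Z - x))) = 9 + (x - (-3 - x + (-12*x + 12*Z))/(4*(Z - x))) = 9 + (x - (-3 - 13*x + 12*Z)/(4*(Z - x))) = 9 + x - (-3 - 13*x + 12*Z)/(4*(Z - x)))
(3028 + 1/(-395 + o(-32, -3))) - 95 = (3028 + 1/(-395 + (¾ - 3*(-32) + (13/4)*(-3) + (9 - 3)*(-32 - 1*(-3)))/(-32 - 1*(-3)))) - 95 = (3028 + 1/(-395 + (¾ + 96 - 39/4 + 6*(-32 + 3))/(-32 + 3))) - 95 = (3028 + 1/(-395 + (¾ + 96 - 39/4 + 6*(-29))/(-29))) - 95 = (3028 + 1/(-395 - (¾ + 96 - 39/4 - 174)/29)) - 95 = (3028 + 1/(-395 - 1/29*(-87))) - 95 = (3028 + 1/(-395 + 3)) - 95 = (3028 + 1/(-392)) - 95 = (3028 - 1/392) - 95 = 1186975/392 - 95 = 1149735/392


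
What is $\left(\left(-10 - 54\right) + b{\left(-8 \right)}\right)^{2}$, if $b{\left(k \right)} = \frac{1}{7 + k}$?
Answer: $4225$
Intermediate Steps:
$\left(\left(-10 - 54\right) + b{\left(-8 \right)}\right)^{2} = \left(\left(-10 - 54\right) + \frac{1}{7 - 8}\right)^{2} = \left(-64 + \frac{1}{-1}\right)^{2} = \left(-64 - 1\right)^{2} = \left(-65\right)^{2} = 4225$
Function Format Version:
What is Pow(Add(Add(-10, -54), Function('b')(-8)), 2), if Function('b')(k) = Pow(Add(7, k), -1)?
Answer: 4225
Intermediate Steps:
Pow(Add(Add(-10, -54), Function('b')(-8)), 2) = Pow(Add(Add(-10, -54), Pow(Add(7, -8), -1)), 2) = Pow(Add(-64, Pow(-1, -1)), 2) = Pow(Add(-64, -1), 2) = Pow(-65, 2) = 4225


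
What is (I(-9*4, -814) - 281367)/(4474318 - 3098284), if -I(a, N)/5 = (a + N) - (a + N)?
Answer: -93789/458678 ≈ -0.20448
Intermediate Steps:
I(a, N) = 0 (I(a, N) = -5*((a + N) - (a + N)) = -5*((N + a) - (N + a)) = -5*((N + a) + (-N - a)) = -5*0 = 0)
(I(-9*4, -814) - 281367)/(4474318 - 3098284) = (0 - 281367)/(4474318 - 3098284) = -281367/1376034 = -281367*1/1376034 = -93789/458678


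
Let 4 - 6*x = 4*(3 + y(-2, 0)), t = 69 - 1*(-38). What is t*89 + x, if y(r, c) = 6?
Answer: 28553/3 ≈ 9517.7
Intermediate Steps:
t = 107 (t = 69 + 38 = 107)
x = -16/3 (x = ⅔ - 2*(3 + 6)/3 = ⅔ - 2*9/3 = ⅔ - ⅙*36 = ⅔ - 6 = -16/3 ≈ -5.3333)
t*89 + x = 107*89 - 16/3 = 9523 - 16/3 = 28553/3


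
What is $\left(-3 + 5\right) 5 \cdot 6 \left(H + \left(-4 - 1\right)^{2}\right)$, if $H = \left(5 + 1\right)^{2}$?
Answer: $3660$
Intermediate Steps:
$H = 36$ ($H = 6^{2} = 36$)
$\left(-3 + 5\right) 5 \cdot 6 \left(H + \left(-4 - 1\right)^{2}\right) = \left(-3 + 5\right) 5 \cdot 6 \left(36 + \left(-4 - 1\right)^{2}\right) = 2 \cdot 5 \cdot 6 \left(36 + \left(-5\right)^{2}\right) = 10 \cdot 6 \left(36 + 25\right) = 60 \cdot 61 = 3660$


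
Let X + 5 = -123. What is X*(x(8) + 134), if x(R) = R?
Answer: -18176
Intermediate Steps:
X = -128 (X = -5 - 123 = -128)
X*(x(8) + 134) = -128*(8 + 134) = -128*142 = -18176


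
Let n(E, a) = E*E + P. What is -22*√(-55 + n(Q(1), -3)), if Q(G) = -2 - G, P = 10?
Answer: -132*I ≈ -132.0*I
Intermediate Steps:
n(E, a) = 10 + E² (n(E, a) = E*E + 10 = E² + 10 = 10 + E²)
-22*√(-55 + n(Q(1), -3)) = -22*√(-55 + (10 + (-2 - 1*1)²)) = -22*√(-55 + (10 + (-2 - 1)²)) = -22*√(-55 + (10 + (-3)²)) = -22*√(-55 + (10 + 9)) = -22*√(-55 + 19) = -132*I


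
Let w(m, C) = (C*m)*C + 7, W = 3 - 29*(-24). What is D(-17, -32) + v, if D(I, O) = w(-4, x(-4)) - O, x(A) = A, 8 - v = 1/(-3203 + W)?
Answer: -42567/2504 ≈ -17.000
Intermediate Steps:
W = 699 (W = 3 + 696 = 699)
v = 20033/2504 (v = 8 - 1/(-3203 + 699) = 8 - 1/(-2504) = 8 - 1*(-1/2504) = 8 + 1/2504 = 20033/2504 ≈ 8.0004)
w(m, C) = 7 + m*C**2 (w(m, C) = m*C**2 + 7 = 7 + m*C**2)
D(I, O) = -57 - O (D(I, O) = (7 - 4*(-4)**2) - O = (7 - 4*16) - O = (7 - 64) - O = -57 - O)
D(-17, -32) + v = (-57 - 1*(-32)) + 20033/2504 = (-57 + 32) + 20033/2504 = -25 + 20033/2504 = -42567/2504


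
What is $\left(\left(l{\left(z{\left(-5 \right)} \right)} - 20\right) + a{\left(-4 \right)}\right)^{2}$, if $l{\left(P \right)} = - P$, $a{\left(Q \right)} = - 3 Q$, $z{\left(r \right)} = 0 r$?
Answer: $64$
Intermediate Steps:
$z{\left(r \right)} = 0$
$\left(\left(l{\left(z{\left(-5 \right)} \right)} - 20\right) + a{\left(-4 \right)}\right)^{2} = \left(\left(\left(-1\right) 0 - 20\right) - -12\right)^{2} = \left(\left(0 - 20\right) + 12\right)^{2} = \left(-20 + 12\right)^{2} = \left(-8\right)^{2} = 64$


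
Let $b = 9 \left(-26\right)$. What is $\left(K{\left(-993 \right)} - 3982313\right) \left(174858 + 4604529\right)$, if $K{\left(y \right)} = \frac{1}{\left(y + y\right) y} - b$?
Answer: $- \frac{4170307248005835863}{219122} \approx -1.9032 \cdot 10^{13}$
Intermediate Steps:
$b = -234$
$K{\left(y \right)} = 234 + \frac{1}{2 y^{2}}$ ($K{\left(y \right)} = \frac{1}{\left(y + y\right) y} - -234 = \frac{1}{2 y y} + 234 = \frac{\frac{1}{2} \frac{1}{y}}{y} + 234 = \frac{1}{2 y^{2}} + 234 = 234 + \frac{1}{2 y^{2}}$)
$\left(K{\left(-993 \right)} - 3982313\right) \left(174858 + 4604529\right) = \left(\left(234 + \frac{1}{2 \cdot 986049}\right) - 3982313\right) \left(174858 + 4604529\right) = \left(\left(234 + \frac{1}{2} \cdot \frac{1}{986049}\right) - 3982313\right) 4779387 = \left(\left(234 + \frac{1}{1972098}\right) - 3982313\right) 4779387 = \left(\frac{461470933}{1972098} - 3982313\right) 4779387 = \left(- \frac{7853050031741}{1972098}\right) 4779387 = - \frac{4170307248005835863}{219122}$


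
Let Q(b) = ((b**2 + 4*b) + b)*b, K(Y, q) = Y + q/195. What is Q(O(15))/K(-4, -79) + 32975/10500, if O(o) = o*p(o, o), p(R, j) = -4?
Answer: 16217333021/360780 ≈ 44951.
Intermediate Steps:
K(Y, q) = Y + q/195 (K(Y, q) = Y + q*(1/195) = Y + q/195)
O(o) = -4*o (O(o) = o*(-4) = -4*o)
Q(b) = b*(b**2 + 5*b) (Q(b) = (b**2 + 5*b)*b = b*(b**2 + 5*b))
Q(O(15))/K(-4, -79) + 32975/10500 = ((-4*15)**2*(5 - 4*15))/(-4 + (1/195)*(-79)) + 32975/10500 = ((-60)**2*(5 - 60))/(-4 - 79/195) + 32975*(1/10500) = (3600*(-55))/(-859/195) + 1319/420 = -198000*(-195/859) + 1319/420 = 38610000/859 + 1319/420 = 16217333021/360780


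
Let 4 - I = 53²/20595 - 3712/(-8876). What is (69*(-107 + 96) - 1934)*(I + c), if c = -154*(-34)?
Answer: -644823372976217/45700305 ≈ -1.4110e+7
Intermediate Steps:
I = 157455889/45700305 (I = 4 - (53²/20595 - 3712/(-8876)) = 4 - (2809*(1/20595) - 3712*(-1/8876)) = 4 - (2809/20595 + 928/2219) = 4 - 1*25345331/45700305 = 4 - 25345331/45700305 = 157455889/45700305 ≈ 3.4454)
c = 5236
(69*(-107 + 96) - 1934)*(I + c) = (69*(-107 + 96) - 1934)*(157455889/45700305 + 5236) = (69*(-11) - 1934)*(239444252869/45700305) = (-759 - 1934)*(239444252869/45700305) = -2693*239444252869/45700305 = -644823372976217/45700305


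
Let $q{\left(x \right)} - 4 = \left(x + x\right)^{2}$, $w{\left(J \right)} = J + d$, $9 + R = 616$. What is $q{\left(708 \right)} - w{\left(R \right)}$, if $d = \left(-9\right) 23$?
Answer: $2004660$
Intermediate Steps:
$d = -207$
$R = 607$ ($R = -9 + 616 = 607$)
$w{\left(J \right)} = -207 + J$ ($w{\left(J \right)} = J - 207 = -207 + J$)
$q{\left(x \right)} = 4 + 4 x^{2}$ ($q{\left(x \right)} = 4 + \left(x + x\right)^{2} = 4 + \left(2 x\right)^{2} = 4 + 4 x^{2}$)
$q{\left(708 \right)} - w{\left(R \right)} = \left(4 + 4 \cdot 708^{2}\right) - \left(-207 + 607\right) = \left(4 + 4 \cdot 501264\right) - 400 = \left(4 + 2005056\right) - 400 = 2005060 - 400 = 2004660$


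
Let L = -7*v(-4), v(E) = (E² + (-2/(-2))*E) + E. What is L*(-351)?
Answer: 19656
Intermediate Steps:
v(E) = E² + 2*E (v(E) = (E² + (-2*(-½))*E) + E = (E² + 1*E) + E = (E² + E) + E = (E + E²) + E = E² + 2*E)
L = -56 (L = -(-28)*(2 - 4) = -(-28)*(-2) = -7*8 = -56)
L*(-351) = -56*(-351) = 19656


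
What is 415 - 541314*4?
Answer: -2164841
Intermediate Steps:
415 - 541314*4 = 415 - 1479*1464 = 415 - 2165256 = -2164841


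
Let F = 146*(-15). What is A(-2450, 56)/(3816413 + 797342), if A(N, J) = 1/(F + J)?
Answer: -1/9845753170 ≈ -1.0157e-10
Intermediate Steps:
F = -2190
A(N, J) = 1/(-2190 + J)
A(-2450, 56)/(3816413 + 797342) = 1/((-2190 + 56)*(3816413 + 797342)) = 1/(-2134*4613755) = -1/2134*1/4613755 = -1/9845753170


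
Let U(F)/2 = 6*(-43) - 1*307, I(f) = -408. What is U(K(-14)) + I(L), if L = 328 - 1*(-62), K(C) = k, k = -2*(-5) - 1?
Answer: -1538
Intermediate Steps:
k = 9 (k = 10 - 1 = 9)
K(C) = 9
L = 390 (L = 328 + 62 = 390)
U(F) = -1130 (U(F) = 2*(6*(-43) - 1*307) = 2*(-258 - 307) = 2*(-565) = -1130)
U(K(-14)) + I(L) = -1130 - 408 = -1538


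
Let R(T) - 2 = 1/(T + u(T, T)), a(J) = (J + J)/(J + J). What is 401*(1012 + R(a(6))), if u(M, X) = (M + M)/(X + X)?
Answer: 813629/2 ≈ 4.0681e+5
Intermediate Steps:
u(M, X) = M/X (u(M, X) = (2*M)/((2*X)) = (2*M)*(1/(2*X)) = M/X)
a(J) = 1 (a(J) = (2*J)/((2*J)) = (2*J)*(1/(2*J)) = 1)
R(T) = 2 + 1/(1 + T) (R(T) = 2 + 1/(T + T/T) = 2 + 1/(T + 1) = 2 + 1/(1 + T))
401*(1012 + R(a(6))) = 401*(1012 + (3 + 2*1)/(1 + 1)) = 401*(1012 + (3 + 2)/2) = 401*(1012 + (1/2)*5) = 401*(1012 + 5/2) = 401*(2029/2) = 813629/2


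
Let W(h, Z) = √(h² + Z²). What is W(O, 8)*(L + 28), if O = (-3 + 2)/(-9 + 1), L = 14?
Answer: 21*√4097/4 ≈ 336.04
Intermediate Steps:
O = ⅛ (O = -1/(-8) = -1*(-⅛) = ⅛ ≈ 0.12500)
W(h, Z) = √(Z² + h²)
W(O, 8)*(L + 28) = √(8² + (⅛)²)*(14 + 28) = √(64 + 1/64)*42 = √(4097/64)*42 = (√4097/8)*42 = 21*√4097/4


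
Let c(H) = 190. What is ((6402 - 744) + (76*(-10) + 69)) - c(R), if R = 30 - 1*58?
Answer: 4777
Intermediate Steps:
R = -28 (R = 30 - 58 = -28)
((6402 - 744) + (76*(-10) + 69)) - c(R) = ((6402 - 744) + (76*(-10) + 69)) - 1*190 = (5658 + (-760 + 69)) - 190 = (5658 - 691) - 190 = 4967 - 190 = 4777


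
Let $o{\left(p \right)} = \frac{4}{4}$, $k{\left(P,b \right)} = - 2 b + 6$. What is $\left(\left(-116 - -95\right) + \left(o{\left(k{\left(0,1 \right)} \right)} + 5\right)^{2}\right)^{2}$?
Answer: $225$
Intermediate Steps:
$k{\left(P,b \right)} = 6 - 2 b$
$o{\left(p \right)} = 1$ ($o{\left(p \right)} = 4 \cdot \frac{1}{4} = 1$)
$\left(\left(-116 - -95\right) + \left(o{\left(k{\left(0,1 \right)} \right)} + 5\right)^{2}\right)^{2} = \left(\left(-116 - -95\right) + \left(1 + 5\right)^{2}\right)^{2} = \left(\left(-116 + 95\right) + 6^{2}\right)^{2} = \left(-21 + 36\right)^{2} = 15^{2} = 225$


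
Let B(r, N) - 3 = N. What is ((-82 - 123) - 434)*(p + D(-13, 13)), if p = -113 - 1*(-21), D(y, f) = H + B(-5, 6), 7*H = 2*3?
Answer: 367425/7 ≈ 52489.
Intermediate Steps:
H = 6/7 (H = (2*3)/7 = (⅐)*6 = 6/7 ≈ 0.85714)
B(r, N) = 3 + N
D(y, f) = 69/7 (D(y, f) = 6/7 + (3 + 6) = 6/7 + 9 = 69/7)
p = -92 (p = -113 + 21 = -92)
((-82 - 123) - 434)*(p + D(-13, 13)) = ((-82 - 123) - 434)*(-92 + 69/7) = (-205 - 434)*(-575/7) = -639*(-575/7) = 367425/7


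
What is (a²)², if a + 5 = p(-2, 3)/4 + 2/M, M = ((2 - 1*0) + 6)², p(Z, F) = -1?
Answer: 777796321/1048576 ≈ 741.76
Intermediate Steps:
M = 64 (M = ((2 + 0) + 6)² = (2 + 6)² = 8² = 64)
a = -167/32 (a = -5 + (-1/4 + 2/64) = -5 + (-1*¼ + 2*(1/64)) = -5 + (-¼ + 1/32) = -5 - 7/32 = -167/32 ≈ -5.2188)
(a²)² = ((-167/32)²)² = (27889/1024)² = 777796321/1048576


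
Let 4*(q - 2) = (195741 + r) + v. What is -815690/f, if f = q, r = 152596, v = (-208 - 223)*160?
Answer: -652552/55877 ≈ -11.678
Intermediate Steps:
v = -68960 (v = -431*160 = -68960)
q = 279385/4 (q = 2 + ((195741 + 152596) - 68960)/4 = 2 + (348337 - 68960)/4 = 2 + (¼)*279377 = 2 + 279377/4 = 279385/4 ≈ 69846.)
f = 279385/4 ≈ 69846.
-815690/f = -815690/279385/4 = -815690*4/279385 = -652552/55877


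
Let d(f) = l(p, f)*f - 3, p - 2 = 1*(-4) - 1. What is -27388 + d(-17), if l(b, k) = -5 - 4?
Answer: -27238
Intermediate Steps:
p = -3 (p = 2 + (1*(-4) - 1) = 2 + (-4 - 1) = 2 - 5 = -3)
l(b, k) = -9
d(f) = -3 - 9*f (d(f) = -9*f - 3 = -3 - 9*f)
-27388 + d(-17) = -27388 + (-3 - 9*(-17)) = -27388 + (-3 + 153) = -27388 + 150 = -27238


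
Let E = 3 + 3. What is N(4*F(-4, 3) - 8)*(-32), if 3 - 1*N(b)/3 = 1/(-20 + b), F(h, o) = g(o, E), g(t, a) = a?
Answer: -312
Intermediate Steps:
E = 6
F(h, o) = 6
N(b) = 9 - 3/(-20 + b)
N(4*F(-4, 3) - 8)*(-32) = (3*(-61 + 3*(4*6 - 8))/(-20 + (4*6 - 8)))*(-32) = (3*(-61 + 3*(24 - 8))/(-20 + (24 - 8)))*(-32) = (3*(-61 + 3*16)/(-20 + 16))*(-32) = (3*(-61 + 48)/(-4))*(-32) = (3*(-¼)*(-13))*(-32) = (39/4)*(-32) = -312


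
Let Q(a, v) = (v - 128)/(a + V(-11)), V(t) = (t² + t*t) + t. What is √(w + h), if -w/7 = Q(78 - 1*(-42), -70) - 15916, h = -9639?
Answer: √154802739/39 ≈ 319.02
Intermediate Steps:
V(t) = t + 2*t² (V(t) = (t² + t²) + t = 2*t² + t = t + 2*t²)
Q(a, v) = (-128 + v)/(231 + a) (Q(a, v) = (v - 128)/(a - 11*(1 + 2*(-11))) = (-128 + v)/(a - 11*(1 - 22)) = (-128 + v)/(a - 11*(-21)) = (-128 + v)/(a + 231) = (-128 + v)/(231 + a))
w = 4345222/39 (w = -7*((-128 - 70)/(231 + (78 - 1*(-42))) - 15916) = -7*(-198/(231 + (78 + 42)) - 15916) = -7*(-198/(231 + 120) - 15916) = -7*(-198/351 - 15916) = -7*((1/351)*(-198) - 15916) = -7*(-22/39 - 15916) = -7*(-620746/39) = 4345222/39 ≈ 1.1142e+5)
√(w + h) = √(4345222/39 - 9639) = √(3969301/39) = √154802739/39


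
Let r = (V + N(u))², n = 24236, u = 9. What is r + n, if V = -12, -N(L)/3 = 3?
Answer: 24677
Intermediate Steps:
N(L) = -9 (N(L) = -3*3 = -9)
r = 441 (r = (-12 - 9)² = (-21)² = 441)
r + n = 441 + 24236 = 24677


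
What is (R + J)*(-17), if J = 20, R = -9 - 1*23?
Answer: 204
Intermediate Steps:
R = -32 (R = -9 - 23 = -32)
(R + J)*(-17) = (-32 + 20)*(-17) = -12*(-17) = 204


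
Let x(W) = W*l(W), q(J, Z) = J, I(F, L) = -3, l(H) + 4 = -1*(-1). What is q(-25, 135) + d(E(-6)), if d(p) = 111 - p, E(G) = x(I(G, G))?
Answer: 77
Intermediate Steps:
l(H) = -3 (l(H) = -4 - 1*(-1) = -4 + 1 = -3)
x(W) = -3*W (x(W) = W*(-3) = -3*W)
E(G) = 9 (E(G) = -3*(-3) = 9)
q(-25, 135) + d(E(-6)) = -25 + (111 - 1*9) = -25 + (111 - 9) = -25 + 102 = 77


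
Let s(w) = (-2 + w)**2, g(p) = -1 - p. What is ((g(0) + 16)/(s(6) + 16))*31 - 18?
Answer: -111/32 ≈ -3.4688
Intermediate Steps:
((g(0) + 16)/(s(6) + 16))*31 - 18 = (((-1 - 1*0) + 16)/((-2 + 6)**2 + 16))*31 - 18 = (((-1 + 0) + 16)/(4**2 + 16))*31 - 18 = ((-1 + 16)/(16 + 16))*31 - 18 = (15/32)*31 - 18 = 465/32 - 18 = -111/32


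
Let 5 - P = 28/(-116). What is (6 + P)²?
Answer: 106276/841 ≈ 126.37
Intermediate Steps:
P = 152/29 (P = 5 - 28/(-116) = 5 - 28*(-1)/116 = 5 - 1*(-7/29) = 5 + 7/29 = 152/29 ≈ 5.2414)
(6 + P)² = (6 + 152/29)² = (326/29)² = 106276/841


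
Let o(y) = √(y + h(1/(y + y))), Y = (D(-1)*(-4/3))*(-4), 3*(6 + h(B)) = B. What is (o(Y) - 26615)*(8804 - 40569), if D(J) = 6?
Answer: 845425475 - 31765*√14979/24 ≈ 8.4526e+8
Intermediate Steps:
h(B) = -6 + B/3
Y = 32 (Y = (6*(-4/3))*(-4) = -8*(-4) = 32)
o(y) = √(-6 + y + 1/(6*y)) (o(y) = √(y + (-6 + 1/(3*(y + y)))) = √(y + (-6 + 1/(3*((2*y))))) = √(y + (-6 + (1/(2*y))/3)) = √(y + (-6 + 1/(6*y))) = √(-6 + y + 1/(6*y)))
(o(Y) - 26615)*(8804 - 40569) = (√(-216 + 6/32 + 36*32)/6 - 26615)*(8804 - 40569) = (√(-216 + 6*(1/32) + 1152)/6 - 26615)*(-31765) = (√(-216 + 3/16 + 1152)/6 - 26615)*(-31765) = (√(14979/16)/6 - 26615)*(-31765) = ((√14979/4)/6 - 26615)*(-31765) = (√14979/24 - 26615)*(-31765) = (-26615 + √14979/24)*(-31765) = 845425475 - 31765*√14979/24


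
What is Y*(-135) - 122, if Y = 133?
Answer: -18077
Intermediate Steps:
Y*(-135) - 122 = 133*(-135) - 122 = -17955 - 122 = -18077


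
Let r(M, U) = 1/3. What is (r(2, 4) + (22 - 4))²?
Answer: 3025/9 ≈ 336.11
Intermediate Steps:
r(M, U) = ⅓
(r(2, 4) + (22 - 4))² = (⅓ + (22 - 4))² = (⅓ + 18)² = (55/3)² = 3025/9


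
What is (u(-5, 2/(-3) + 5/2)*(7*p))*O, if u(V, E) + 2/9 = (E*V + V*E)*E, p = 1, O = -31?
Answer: 44051/6 ≈ 7341.8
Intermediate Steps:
u(V, E) = -2/9 + 2*V*E² (u(V, E) = -2/9 + (E*V + V*E)*E = -2/9 + (E*V + E*V)*E = -2/9 + (2*E*V)*E = -2/9 + 2*V*E²)
(u(-5, 2/(-3) + 5/2)*(7*p))*O = ((-2/9 + 2*(-5)*(2/(-3) + 5/2)²)*(7*1))*(-31) = ((-2/9 + 2*(-5)*(2*(-⅓) + 5*(½))²)*7)*(-31) = ((-2/9 + 2*(-5)*(-⅔ + 5/2)²)*7)*(-31) = ((-2/9 + 2*(-5)*(11/6)²)*7)*(-31) = ((-2/9 + 2*(-5)*(121/36))*7)*(-31) = ((-2/9 - 605/18)*7)*(-31) = -203/6*7*(-31) = -1421/6*(-31) = 44051/6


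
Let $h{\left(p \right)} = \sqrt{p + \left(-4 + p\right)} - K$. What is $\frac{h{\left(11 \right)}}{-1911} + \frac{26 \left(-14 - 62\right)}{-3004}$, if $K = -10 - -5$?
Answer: $\frac{940279}{1435161} - \frac{\sqrt{2}}{637} \approx 0.65295$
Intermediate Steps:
$K = -5$ ($K = -10 + 5 = -5$)
$h{\left(p \right)} = 5 + \sqrt{-4 + 2 p}$ ($h{\left(p \right)} = \sqrt{p + \left(-4 + p\right)} - -5 = \sqrt{-4 + 2 p} + 5 = 5 + \sqrt{-4 + 2 p}$)
$\frac{h{\left(11 \right)}}{-1911} + \frac{26 \left(-14 - 62\right)}{-3004} = \frac{5 + \sqrt{-4 + 2 \cdot 11}}{-1911} + \frac{26 \left(-14 - 62\right)}{-3004} = \left(5 + \sqrt{-4 + 22}\right) \left(- \frac{1}{1911}\right) + 26 \left(-76\right) \left(- \frac{1}{3004}\right) = \left(5 + \sqrt{18}\right) \left(- \frac{1}{1911}\right) - - \frac{494}{751} = \left(5 + 3 \sqrt{2}\right) \left(- \frac{1}{1911}\right) + \frac{494}{751} = \left(- \frac{5}{1911} - \frac{\sqrt{2}}{637}\right) + \frac{494}{751} = \frac{940279}{1435161} - \frac{\sqrt{2}}{637}$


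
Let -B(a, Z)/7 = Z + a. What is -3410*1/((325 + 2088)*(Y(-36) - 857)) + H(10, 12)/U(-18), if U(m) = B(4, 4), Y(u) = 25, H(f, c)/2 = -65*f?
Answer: 163130735/7026656 ≈ 23.216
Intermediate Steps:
H(f, c) = -130*f (H(f, c) = 2*(-65*f) = -130*f)
B(a, Z) = -7*Z - 7*a (B(a, Z) = -7*(Z + a) = -7*Z - 7*a)
U(m) = -56 (U(m) = -7*4 - 7*4 = -28 - 28 = -56)
-3410*1/((325 + 2088)*(Y(-36) - 857)) + H(10, 12)/U(-18) = -3410*1/((25 - 857)*(325 + 2088)) - 130*10/(-56) = -3410/((-832*2413)) - 1300*(-1/56) = -3410/(-2007616) + 325/14 = -3410*(-1/2007616) + 325/14 = 1705/1003808 + 325/14 = 163130735/7026656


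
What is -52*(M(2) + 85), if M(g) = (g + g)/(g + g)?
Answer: -4472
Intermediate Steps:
M(g) = 1 (M(g) = (2*g)/((2*g)) = (2*g)*(1/(2*g)) = 1)
-52*(M(2) + 85) = -52*(1 + 85) = -52*86 = -4472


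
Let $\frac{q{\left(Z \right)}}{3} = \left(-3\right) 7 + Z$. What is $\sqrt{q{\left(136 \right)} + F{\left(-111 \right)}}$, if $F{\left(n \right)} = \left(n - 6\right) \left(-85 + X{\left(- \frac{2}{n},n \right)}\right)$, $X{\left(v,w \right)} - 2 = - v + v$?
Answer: $2 \sqrt{2514} \approx 100.28$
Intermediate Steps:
$X{\left(v,w \right)} = 2$ ($X{\left(v,w \right)} = 2 + \left(- v + v\right) = 2 + 0 = 2$)
$q{\left(Z \right)} = -63 + 3 Z$ ($q{\left(Z \right)} = 3 \left(\left(-3\right) 7 + Z\right) = 3 \left(-21 + Z\right) = -63 + 3 Z$)
$F{\left(n \right)} = 498 - 83 n$ ($F{\left(n \right)} = \left(n - 6\right) \left(-85 + 2\right) = \left(-6 + n\right) \left(-83\right) = 498 - 83 n$)
$\sqrt{q{\left(136 \right)} + F{\left(-111 \right)}} = \sqrt{\left(-63 + 3 \cdot 136\right) + \left(498 - -9213\right)} = \sqrt{\left(-63 + 408\right) + \left(498 + 9213\right)} = \sqrt{345 + 9711} = \sqrt{10056} = 2 \sqrt{2514}$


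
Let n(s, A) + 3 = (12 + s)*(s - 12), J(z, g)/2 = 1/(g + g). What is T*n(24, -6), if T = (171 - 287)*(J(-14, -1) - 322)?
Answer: 16073772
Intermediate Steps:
J(z, g) = 1/g (J(z, g) = 2/(g + g) = 2/((2*g)) = 2*(1/(2*g)) = 1/g)
n(s, A) = -3 + (-12 + s)*(12 + s) (n(s, A) = -3 + (12 + s)*(s - 12) = -3 + (12 + s)*(-12 + s) = -3 + (-12 + s)*(12 + s))
T = 37468 (T = (171 - 287)*(1/(-1) - 322) = -116*(-1 - 322) = -116*(-323) = 37468)
T*n(24, -6) = 37468*(-147 + 24²) = 37468*(-147 + 576) = 37468*429 = 16073772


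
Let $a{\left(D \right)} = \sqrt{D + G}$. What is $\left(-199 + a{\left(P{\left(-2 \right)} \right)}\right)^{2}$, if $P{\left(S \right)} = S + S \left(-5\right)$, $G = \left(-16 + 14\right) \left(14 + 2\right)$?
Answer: $39577 - 796 i \sqrt{6} \approx 39577.0 - 1949.8 i$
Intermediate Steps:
$G = -32$ ($G = \left(-2\right) 16 = -32$)
$P{\left(S \right)} = - 4 S$ ($P{\left(S \right)} = S - 5 S = - 4 S$)
$a{\left(D \right)} = \sqrt{-32 + D}$ ($a{\left(D \right)} = \sqrt{D - 32} = \sqrt{-32 + D}$)
$\left(-199 + a{\left(P{\left(-2 \right)} \right)}\right)^{2} = \left(-199 + \sqrt{-32 - -8}\right)^{2} = \left(-199 + \sqrt{-32 + 8}\right)^{2} = \left(-199 + \sqrt{-24}\right)^{2} = \left(-199 + 2 i \sqrt{6}\right)^{2}$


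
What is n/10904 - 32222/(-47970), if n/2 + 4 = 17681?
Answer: 511820017/130766220 ≈ 3.9140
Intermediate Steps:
n = 35354 (n = -8 + 2*17681 = -8 + 35362 = 35354)
n/10904 - 32222/(-47970) = 35354/10904 - 32222/(-47970) = 35354*(1/10904) - 32222*(-1/47970) = 17677/5452 + 16111/23985 = 511820017/130766220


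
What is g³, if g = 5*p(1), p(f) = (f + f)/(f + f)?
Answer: 125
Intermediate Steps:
p(f) = 1 (p(f) = (2*f)/((2*f)) = (2*f)*(1/(2*f)) = 1)
g = 5 (g = 5*1 = 5)
g³ = 5³ = 125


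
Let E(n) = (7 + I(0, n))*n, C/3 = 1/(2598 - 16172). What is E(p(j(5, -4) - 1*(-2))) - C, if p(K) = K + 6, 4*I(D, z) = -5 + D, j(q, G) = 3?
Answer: 1717117/27148 ≈ 63.250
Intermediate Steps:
I(D, z) = -5/4 + D/4 (I(D, z) = (-5 + D)/4 = -5/4 + D/4)
p(K) = 6 + K
C = -3/13574 (C = 3/(2598 - 16172) = 3/(-13574) = 3*(-1/13574) = -3/13574 ≈ -0.00022101)
E(n) = 23*n/4 (E(n) = (7 + (-5/4 + (¼)*0))*n = (7 + (-5/4 + 0))*n = (7 - 5/4)*n = 23*n/4)
E(p(j(5, -4) - 1*(-2))) - C = 23*(6 + (3 - 1*(-2)))/4 - 1*(-3/13574) = 23*(6 + (3 + 2))/4 + 3/13574 = 23*(6 + 5)/4 + 3/13574 = (23/4)*11 + 3/13574 = 253/4 + 3/13574 = 1717117/27148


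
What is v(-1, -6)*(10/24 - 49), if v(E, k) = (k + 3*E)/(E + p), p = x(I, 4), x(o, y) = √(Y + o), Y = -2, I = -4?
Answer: -1749/28 - 1749*I*√6/28 ≈ -62.464 - 153.01*I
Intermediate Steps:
x(o, y) = √(-2 + o)
p = I*√6 (p = √(-2 - 4) = √(-6) = I*√6 ≈ 2.4495*I)
v(E, k) = (k + 3*E)/(E + I*√6)
v(-1, -6)*(10/24 - 49) = ((-6 + 3*(-1))/(-1 + I*√6))*(10/24 - 49) = ((-6 - 3)/(-1 + I*√6))*(10*(1/24) - 49) = (-9/(-1 + I*√6))*(5/12 - 49) = -9/(-1 + I*√6)*(-583/12) = 1749/(4*(-1 + I*√6))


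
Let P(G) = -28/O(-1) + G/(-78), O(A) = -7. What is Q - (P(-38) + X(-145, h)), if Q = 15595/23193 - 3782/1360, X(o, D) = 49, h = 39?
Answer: -11398562599/205026120 ≈ -55.596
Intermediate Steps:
Q = -33253363/15771240 (Q = 15595*(1/23193) - 3782*1/1360 = 15595/23193 - 1891/680 = -33253363/15771240 ≈ -2.1085)
P(G) = 4 - G/78 (P(G) = -28/(-7) + G/(-78) = -28*(-⅐) + G*(-1/78) = 4 - G/78)
Q - (P(-38) + X(-145, h)) = -33253363/15771240 - ((4 - 1/78*(-38)) + 49) = -33253363/15771240 - ((4 + 19/39) + 49) = -33253363/15771240 - (175/39 + 49) = -33253363/15771240 - 1*2086/39 = -33253363/15771240 - 2086/39 = -11398562599/205026120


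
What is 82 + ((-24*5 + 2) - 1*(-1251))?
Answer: 1215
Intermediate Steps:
82 + ((-24*5 + 2) - 1*(-1251)) = 82 + ((-120 + 2) + 1251) = 82 + (-118 + 1251) = 82 + 1133 = 1215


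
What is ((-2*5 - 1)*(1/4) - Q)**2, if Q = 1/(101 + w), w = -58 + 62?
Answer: 1343281/176400 ≈ 7.6150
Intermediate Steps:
w = 4
Q = 1/105 (Q = 1/(101 + 4) = 1/105 ≈ 0.0095238)
((-2*5 - 1)*(1/4) - Q)**2 = ((-2*5 - 1)*(1/4) - 1*1/105)**2 = ((-10 - 1)*(1*(1/4)) - 1/105)**2 = (-11*1/4 - 1/105)**2 = (-11/4 - 1/105)**2 = (-1159/420)**2 = 1343281/176400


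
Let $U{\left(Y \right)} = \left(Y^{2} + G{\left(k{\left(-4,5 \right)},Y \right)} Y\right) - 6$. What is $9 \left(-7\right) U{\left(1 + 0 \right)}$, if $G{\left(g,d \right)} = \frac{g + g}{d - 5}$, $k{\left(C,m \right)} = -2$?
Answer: $252$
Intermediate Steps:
$G{\left(g,d \right)} = \frac{2 g}{-5 + d}$
$U{\left(Y \right)} = -6 + Y^{2} - \frac{4 Y}{-5 + Y}$ ($U{\left(Y \right)} = \left(Y^{2} + 2 \left(-2\right) \frac{1}{-5 + Y} Y\right) - 6 = \left(Y^{2} + - \frac{4}{-5 + Y} Y\right) - 6 = \left(Y^{2} - \frac{4 Y}{-5 + Y}\right) - 6 = -6 + Y^{2} - \frac{4 Y}{-5 + Y}$)
$9 \left(-7\right) U{\left(1 + 0 \right)} = 9 \left(-7\right) \frac{- 4 \left(1 + 0\right) + \left(-6 + \left(1 + 0\right)^{2}\right) \left(-5 + \left(1 + 0\right)\right)}{-5 + \left(1 + 0\right)} = - 63 \frac{\left(-4\right) 1 + \left(-6 + 1^{2}\right) \left(-5 + 1\right)}{-5 + 1} = - 63 \frac{-4 + \left(-6 + 1\right) \left(-4\right)}{-4} = - 63 \left(- \frac{-4 - -20}{4}\right) = - 63 \left(- \frac{-4 + 20}{4}\right) = - 63 \left(\left(- \frac{1}{4}\right) 16\right) = \left(-63\right) \left(-4\right) = 252$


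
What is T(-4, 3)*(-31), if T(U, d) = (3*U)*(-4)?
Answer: -1488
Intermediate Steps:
T(U, d) = -12*U
T(-4, 3)*(-31) = -12*(-4)*(-31) = 48*(-31) = -1488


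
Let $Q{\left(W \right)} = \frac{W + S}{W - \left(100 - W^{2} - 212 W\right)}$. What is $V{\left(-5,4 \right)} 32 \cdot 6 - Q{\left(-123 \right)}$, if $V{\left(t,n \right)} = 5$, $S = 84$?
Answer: $\frac{10723161}{11170} \approx 960.0$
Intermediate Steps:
$Q{\left(W \right)} = \frac{84 + W}{-100 + W^{2} + 213 W}$ ($Q{\left(W \right)} = \frac{W + 84}{W - \left(100 - W^{2} - 212 W\right)} = \frac{84 + W}{W + \left(-100 + W^{2} + 212 W\right)} = \frac{84 + W}{-100 + W^{2} + 213 W}$)
$V{\left(-5,4 \right)} 32 \cdot 6 - Q{\left(-123 \right)} = 5 \cdot 32 \cdot 6 - \frac{84 - 123}{-100 + \left(-123\right)^{2} + 213 \left(-123\right)} = 160 \cdot 6 - \frac{1}{-100 + 15129 - 26199} \left(-39\right) = 960 - \frac{1}{-11170} \left(-39\right) = 960 - \left(- \frac{1}{11170}\right) \left(-39\right) = 960 - \frac{39}{11170} = \frac{10723161}{11170}$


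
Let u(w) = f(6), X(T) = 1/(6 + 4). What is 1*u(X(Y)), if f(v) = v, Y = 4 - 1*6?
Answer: 6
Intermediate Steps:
Y = -2 (Y = 4 - 6 = -2)
X(T) = 1/10
u(w) = 6
1*u(X(Y)) = 1*6 = 6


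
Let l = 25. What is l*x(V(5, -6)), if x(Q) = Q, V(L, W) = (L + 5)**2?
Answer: 2500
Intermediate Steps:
V(L, W) = (5 + L)**2
l*x(V(5, -6)) = 25*(5 + 5)**2 = 25*10**2 = 25*100 = 2500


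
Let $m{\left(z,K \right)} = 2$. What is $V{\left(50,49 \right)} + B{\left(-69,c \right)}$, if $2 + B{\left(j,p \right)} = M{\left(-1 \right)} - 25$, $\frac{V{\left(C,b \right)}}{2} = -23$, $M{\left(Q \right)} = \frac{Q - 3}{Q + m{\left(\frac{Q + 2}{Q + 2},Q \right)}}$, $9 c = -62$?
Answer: $-77$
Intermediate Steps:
$c = - \frac{62}{9}$ ($c = \frac{1}{9} \left(-62\right) = - \frac{62}{9} \approx -6.8889$)
$M{\left(Q \right)} = \frac{-3 + Q}{2 + Q}$ ($M{\left(Q \right)} = \frac{Q - 3}{Q + 2} = \frac{-3 + Q}{2 + Q}$)
$V{\left(C,b \right)} = -46$ ($V{\left(C,b \right)} = 2 \left(-23\right) = -46$)
$B{\left(j,p \right)} = -31$ ($B{\left(j,p \right)} = -2 - \left(25 - \frac{-3 - 1}{2 - 1}\right) = -2 - \left(25 - 1^{-1} \left(-4\right)\right) = -2 + \left(1 \left(-4\right) - 25\right) = -2 - 29 = -31$)
$V{\left(50,49 \right)} + B{\left(-69,c \right)} = -46 - 31 = -77$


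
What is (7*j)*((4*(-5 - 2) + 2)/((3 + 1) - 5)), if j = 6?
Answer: 1092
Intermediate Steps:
(7*j)*((4*(-5 - 2) + 2)/((3 + 1) - 5)) = (7*6)*((4*(-5 - 2) + 2)/((3 + 1) - 5)) = 42*((4*(-7) + 2)/(4 - 5)) = 42*((-28 + 2)/(-1)) = 42*(-26*(-1)) = 42*26 = 1092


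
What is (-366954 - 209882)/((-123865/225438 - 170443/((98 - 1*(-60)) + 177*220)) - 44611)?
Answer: 635541675807558/49156553092171 ≈ 12.929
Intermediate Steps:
(-366954 - 209882)/((-123865/225438 - 170443/((98 - 1*(-60)) + 177*220)) - 44611) = -576836/((-123865*1/225438 - 170443/((98 + 60) + 38940)) - 44611) = -576836/((-123865/225438 - 170443/(158 + 38940)) - 44611) = -576836/((-123865/225438 - 170443/39098) - 44611) = -576836/(-10816800701/2203543731 - 44611) = -576836/(-98313106184342/2203543731) = -576836*(-2203543731/98313106184342) = 635541675807558/49156553092171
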